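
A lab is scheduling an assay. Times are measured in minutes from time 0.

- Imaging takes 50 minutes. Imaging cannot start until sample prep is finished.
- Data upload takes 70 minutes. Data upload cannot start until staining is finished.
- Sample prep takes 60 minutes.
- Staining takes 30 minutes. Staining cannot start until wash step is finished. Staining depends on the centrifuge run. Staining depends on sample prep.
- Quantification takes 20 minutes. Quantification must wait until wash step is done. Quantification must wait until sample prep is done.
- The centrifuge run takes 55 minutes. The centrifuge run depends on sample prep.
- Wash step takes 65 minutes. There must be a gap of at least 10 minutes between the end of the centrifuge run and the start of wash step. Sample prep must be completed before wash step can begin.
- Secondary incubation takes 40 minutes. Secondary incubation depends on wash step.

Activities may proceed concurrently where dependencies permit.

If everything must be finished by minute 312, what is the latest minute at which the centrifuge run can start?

82

To finish by minute 312, data upload (duration 70) must start no later than minute 242.
Staining has to be done before data upload (must start by minute 242). That means finishing by minute 242, i.e. starting by 242 − 30 = minute 212.
To finish by minute 312, secondary incubation (duration 40) must start no later than minute 272.
Nothing follows quantification; the deadline of minute 312 is its only limit. It must start by 312 − 20 = minute 292.
Wash step feeds staining (must start by minute 212); secondary incubation (must start by minute 272); quantification (must start by minute 292). Taking the minimum, wash step must finish by minute 212 and start by 212 − 65 = minute 147.
The centrifuge run feeds wash step (must start by minute 147, minus 10-minute gap → minute 137); staining (must start by minute 212). Taking the minimum, the centrifuge run must finish by minute 137 and start by 137 − 55 = minute 82.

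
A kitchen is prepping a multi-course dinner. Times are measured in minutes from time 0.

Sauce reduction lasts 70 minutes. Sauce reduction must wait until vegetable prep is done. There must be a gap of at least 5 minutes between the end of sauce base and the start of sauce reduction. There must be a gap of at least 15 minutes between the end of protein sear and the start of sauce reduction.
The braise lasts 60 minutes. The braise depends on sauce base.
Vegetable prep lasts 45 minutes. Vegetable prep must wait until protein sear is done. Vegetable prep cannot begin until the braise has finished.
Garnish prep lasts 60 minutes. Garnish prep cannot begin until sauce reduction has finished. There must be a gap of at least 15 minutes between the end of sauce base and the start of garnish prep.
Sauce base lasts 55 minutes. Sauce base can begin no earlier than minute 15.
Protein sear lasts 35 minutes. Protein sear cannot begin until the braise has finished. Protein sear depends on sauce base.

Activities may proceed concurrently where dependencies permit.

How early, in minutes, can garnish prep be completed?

340

After its own release at minute 15, sauce base can start at minute 15 and finishes at minute 70.
The braise waits on sauce base (finishes minute 70), so it starts at minute 70 and finishes at 70 + 60 = minute 130.
Protein sear has to wait for the braise (finishes minute 130); sauce base (finishes minute 70). The latest of these is minute 130, so protein sear runs minute 130 to 130 + 35 = minute 165.
Vegetable prep has to wait for protein sear (finishes minute 165); the braise (finishes minute 130). The latest of these is minute 165, so vegetable prep runs minute 165 to 165 + 45 = minute 210.
For sauce reduction: vegetable prep (finishes minute 210); sauce base (finishes minute 70, plus 5-minute gap → minute 75); protein sear (finishes minute 165, plus 15-minute gap → minute 180). Taking the maximum gives a start of minute 210, and it finishes at 210 + 70 = minute 280.
Garnish prep has to wait for sauce reduction (finishes minute 280); sauce base (finishes minute 70, plus 15-minute gap → minute 85). The latest of these is minute 280, so garnish prep runs minute 280 to 280 + 60 = minute 340.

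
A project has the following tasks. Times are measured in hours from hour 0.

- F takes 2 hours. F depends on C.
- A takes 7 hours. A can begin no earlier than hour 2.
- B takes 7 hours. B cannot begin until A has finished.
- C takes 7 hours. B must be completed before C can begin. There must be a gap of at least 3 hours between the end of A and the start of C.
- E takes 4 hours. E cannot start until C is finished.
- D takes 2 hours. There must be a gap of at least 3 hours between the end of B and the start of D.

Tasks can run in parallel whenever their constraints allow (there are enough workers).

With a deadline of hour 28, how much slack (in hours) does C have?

1

After its own release at hour 2, A can start at hour 2 and finishes at hour 9.
B waits on A (finishes hour 9), so it starts at hour 9 and finishes at 9 + 7 = hour 16.
For C: B (finishes hour 16); A (finishes hour 9, plus 3-hour gap → hour 12). Taking the maximum gives a start of hour 16, and it finishes at 16 + 7 = hour 23.

Working backward from the deadline:
E must finish by hour 28; it takes 4 hours, so it must start by 28 − 4 = hour 24.
F must finish by hour 28; it takes 2 hours, so it must start by 28 − 2 = hour 26.
C feeds E (must start by hour 24); F (must start by hour 26). Taking the minimum, C must finish by hour 24 and start by 24 − 7 = hour 17.
So C can start as early as hour 16 and as late as hour 17, giving 17 − 16 = 1 hour of slack.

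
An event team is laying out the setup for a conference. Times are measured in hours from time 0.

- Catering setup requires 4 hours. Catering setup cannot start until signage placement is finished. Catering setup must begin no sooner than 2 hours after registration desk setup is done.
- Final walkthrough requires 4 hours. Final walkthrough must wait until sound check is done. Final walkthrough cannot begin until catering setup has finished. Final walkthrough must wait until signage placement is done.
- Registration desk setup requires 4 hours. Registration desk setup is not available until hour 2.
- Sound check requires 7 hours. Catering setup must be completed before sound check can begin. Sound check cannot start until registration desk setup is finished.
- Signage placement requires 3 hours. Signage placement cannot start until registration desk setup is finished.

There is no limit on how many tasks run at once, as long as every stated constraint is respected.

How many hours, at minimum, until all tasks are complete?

Registration desk setup cannot begin until its own release at hour 2. It runs from hour 2 to 2 + 4 = hour 6.
Signage placement waits on registration desk setup (finishes hour 6), so it starts at hour 6 and finishes at 6 + 3 = hour 9.
For catering setup: signage placement (finishes hour 9); registration desk setup (finishes hour 6, plus 2-hour gap → hour 8). Taking the maximum gives a start of hour 9, and it finishes at 9 + 4 = hour 13.
For sound check: catering setup (finishes hour 13); registration desk setup (finishes hour 6). Taking the maximum gives a start of hour 13, and it finishes at 13 + 7 = hour 20.
For final walkthrough: sound check (finishes hour 20); catering setup (finishes hour 13); signage placement (finishes hour 9). Taking the maximum gives a start of hour 20, and it finishes at 20 + 4 = hour 24.
All tasks are finished once the last one completes. Finish times: Registration desk setup at 6, Signage placement at 9, Catering setup at 13, Sound check at 20, Final walkthrough at 24. The latest is hour 24.

24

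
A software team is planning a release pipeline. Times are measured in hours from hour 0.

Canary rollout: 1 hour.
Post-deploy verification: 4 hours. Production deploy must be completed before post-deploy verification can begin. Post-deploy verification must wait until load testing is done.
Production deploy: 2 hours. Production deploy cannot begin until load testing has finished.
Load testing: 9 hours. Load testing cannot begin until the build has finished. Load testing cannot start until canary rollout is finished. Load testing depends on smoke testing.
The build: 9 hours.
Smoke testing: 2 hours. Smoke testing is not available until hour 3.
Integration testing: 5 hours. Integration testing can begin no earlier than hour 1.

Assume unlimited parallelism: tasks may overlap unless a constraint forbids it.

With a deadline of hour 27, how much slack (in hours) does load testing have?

3

Canary rollout can start immediately at hour 0; it finishes at hour 1.
Smoke testing cannot begin until its own release at hour 3. It runs from hour 3 to 3 + 2 = hour 5.
Nothing blocks the build, so it runs from hour 0 to hour 9.
Load testing needs all of the build (finishes hour 9); canary rollout (finishes hour 1); smoke testing (finishes hour 5). That puts its earliest start at hour 9; it finishes at 9 + 9 = hour 18.

Working backward from the deadline:
Post-deploy verification has no dependents, so it just needs to finish by hour 27. Starting by 27 − 4 = hour 23 achieves that.
Production deploy feeds into post-deploy verification (must start by hour 23); so production deploy must finish by hour 23 and therefore start by hour 21.
Load testing must finish in time for production deploy (must start by hour 21); post-deploy verification (must start by hour 23). The tightest is hour 21, so load testing must start by 21 − 9 = hour 12.
So load testing can start as early as hour 9 and as late as hour 12, giving 12 − 9 = 3 hours of slack.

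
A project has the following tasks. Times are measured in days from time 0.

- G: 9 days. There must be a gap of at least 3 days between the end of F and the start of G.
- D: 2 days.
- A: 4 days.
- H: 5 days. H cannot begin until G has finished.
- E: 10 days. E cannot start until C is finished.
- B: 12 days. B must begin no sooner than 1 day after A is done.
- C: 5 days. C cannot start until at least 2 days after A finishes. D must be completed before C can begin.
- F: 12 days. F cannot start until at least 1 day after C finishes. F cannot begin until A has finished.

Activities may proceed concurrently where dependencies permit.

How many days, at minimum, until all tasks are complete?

Nothing blocks D, so it runs from day 0 to day 2.
A can start immediately at day 0; it finishes at day 4.
For C: A (finishes day 4, plus 2-day gap → day 6); D (finishes day 2). Taking the maximum gives a start of day 6, and it finishes at 6 + 5 = day 11.
F needs all of C (finishes day 11, plus 1-day gap → day 12); A (finishes day 4). That puts its earliest start at day 12; it finishes at 12 + 12 = day 24.
G cannot begin until F (finishes day 24, plus 3-day gap → day 27). It runs from day 27 to 27 + 9 = day 36.
H waits on G (finishes day 36), so it starts at day 36 and finishes at 36 + 5 = day 41.
E cannot begin until C (finishes day 11). It runs from day 11 to 11 + 10 = day 21.
B waits on A (finishes day 4, plus 1-day gap → day 5), so it starts at day 5 and finishes at 5 + 12 = day 17.
All tasks are finished once the last one completes. Finish times: A at 4, B at 17, C at 11, D at 2, E at 21, F at 24, G at 36, H at 41. The latest is day 41.

41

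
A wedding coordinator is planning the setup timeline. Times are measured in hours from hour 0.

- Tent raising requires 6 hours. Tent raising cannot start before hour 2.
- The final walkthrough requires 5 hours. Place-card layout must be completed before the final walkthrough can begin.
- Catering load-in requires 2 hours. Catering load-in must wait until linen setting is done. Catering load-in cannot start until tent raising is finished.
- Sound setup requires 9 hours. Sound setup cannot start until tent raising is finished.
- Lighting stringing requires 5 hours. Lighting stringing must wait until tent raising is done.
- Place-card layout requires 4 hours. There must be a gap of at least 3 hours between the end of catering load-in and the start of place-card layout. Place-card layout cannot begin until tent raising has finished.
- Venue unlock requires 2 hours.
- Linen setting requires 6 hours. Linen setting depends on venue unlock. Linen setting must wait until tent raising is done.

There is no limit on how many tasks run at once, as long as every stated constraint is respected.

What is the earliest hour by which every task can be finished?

28

After its own release at hour 2, tent raising can start at hour 2 and finishes at hour 8.
Sound setup cannot begin until tent raising (finishes hour 8). It runs from hour 8 to 8 + 9 = hour 17.
Lighting stringing cannot begin until tent raising (finishes hour 8). It runs from hour 8 to 8 + 5 = hour 13.
Venue unlock has no prerequisites, so it starts at hour 0 and finishes at hour 2.
Linen setting needs all of venue unlock (finishes hour 2); tent raising (finishes hour 8). That puts its earliest start at hour 8; it finishes at 8 + 6 = hour 14.
Catering load-in needs all of linen setting (finishes hour 14); tent raising (finishes hour 8). That puts its earliest start at hour 14; it finishes at 14 + 2 = hour 16.
For place-card layout: catering load-in (finishes hour 16, plus 3-hour gap → hour 19); tent raising (finishes hour 8). Taking the maximum gives a start of hour 19, and it finishes at 19 + 4 = hour 23.
The final walkthrough cannot begin until place-card layout (finishes hour 23). It runs from hour 23 to 23 + 5 = hour 28.
All tasks are finished once the last one completes. Finish times: Venue unlock at 2, Tent raising at 8, Linen setting at 14, Lighting stringing at 13, Sound setup at 17, Catering load-in at 16, Place-card layout at 23, The final walkthrough at 28. The latest is hour 28.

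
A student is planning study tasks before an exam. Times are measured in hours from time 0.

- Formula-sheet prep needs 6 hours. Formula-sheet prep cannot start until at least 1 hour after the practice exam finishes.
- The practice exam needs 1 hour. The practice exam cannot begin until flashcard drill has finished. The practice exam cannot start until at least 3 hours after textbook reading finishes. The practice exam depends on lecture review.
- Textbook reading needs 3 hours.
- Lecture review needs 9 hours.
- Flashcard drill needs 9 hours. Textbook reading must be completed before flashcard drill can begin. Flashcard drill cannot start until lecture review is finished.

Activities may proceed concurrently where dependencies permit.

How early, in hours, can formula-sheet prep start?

Nothing blocks lecture review, so it runs from hour 0 to hour 9.
Nothing blocks textbook reading, so it runs from hour 0 to hour 3.
For flashcard drill: textbook reading (finishes hour 3); lecture review (finishes hour 9). Taking the maximum gives a start of hour 9, and it finishes at 9 + 9 = hour 18.
The practice exam needs all of flashcard drill (finishes hour 18); textbook reading (finishes hour 3, plus 3-hour gap → hour 6); lecture review (finishes hour 9). That puts its earliest start at hour 18; it finishes at 18 + 1 = hour 19.
Formula-sheet prep waits on the practice exam (finishes hour 19, plus 1-hour gap → hour 20), so the earliest it can start is hour 20.

20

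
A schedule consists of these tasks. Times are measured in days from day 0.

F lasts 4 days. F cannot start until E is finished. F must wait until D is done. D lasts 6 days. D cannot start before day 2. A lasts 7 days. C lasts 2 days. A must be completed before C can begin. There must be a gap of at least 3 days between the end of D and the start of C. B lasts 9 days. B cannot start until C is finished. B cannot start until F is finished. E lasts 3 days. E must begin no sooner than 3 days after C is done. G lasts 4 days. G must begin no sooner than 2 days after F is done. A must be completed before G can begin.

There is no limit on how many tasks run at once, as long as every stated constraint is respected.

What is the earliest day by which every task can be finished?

After its own release at day 2, D can start at day 2 and finishes at day 8.
A can start immediately at day 0; it finishes at day 7.
C cannot start until A (finishes day 7); D (finishes day 8, plus 3-day gap → day 11). The controlling bound is day 11, so C finishes at 11 + 2 = day 13.
E cannot begin until C (finishes day 13, plus 3-day gap → day 16). It runs from day 16 to 16 + 3 = day 19.
For F: E (finishes day 19); D (finishes day 8). Taking the maximum gives a start of day 19, and it finishes at 19 + 4 = day 23.
G cannot start until F (finishes day 23, plus 2-day gap → day 25); A (finishes day 7). The controlling bound is day 25, so G finishes at 25 + 4 = day 29.
B cannot start until C (finishes day 13); F (finishes day 23). The controlling bound is day 23, so B finishes at 23 + 9 = day 32.
All tasks are finished once the last one completes. Finish times: A at 7, B at 32, C at 13, D at 8, E at 19, F at 23, G at 29. The latest is day 32.

32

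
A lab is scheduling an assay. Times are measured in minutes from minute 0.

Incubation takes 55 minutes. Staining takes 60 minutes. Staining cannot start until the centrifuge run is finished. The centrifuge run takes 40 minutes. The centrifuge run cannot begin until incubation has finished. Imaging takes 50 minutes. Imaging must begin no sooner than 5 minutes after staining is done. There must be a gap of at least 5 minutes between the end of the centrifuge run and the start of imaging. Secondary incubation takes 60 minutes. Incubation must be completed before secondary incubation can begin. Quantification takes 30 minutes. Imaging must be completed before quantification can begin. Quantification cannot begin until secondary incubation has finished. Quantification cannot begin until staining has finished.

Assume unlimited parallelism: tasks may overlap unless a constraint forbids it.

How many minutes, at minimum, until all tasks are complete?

Incubation has no prerequisites, so it starts at minute 0 and finishes at minute 55.
Secondary incubation waits on incubation (finishes minute 55), so it starts at minute 55 and finishes at 55 + 60 = minute 115.
The centrifuge run waits on incubation (finishes minute 55), so it starts at minute 55 and finishes at 55 + 40 = minute 95.
After the centrifuge run (finishes minute 95), staining can start at minute 95 and finishes at minute 155.
Imaging has to wait for staining (finishes minute 155, plus 5-minute gap → minute 160); the centrifuge run (finishes minute 95, plus 5-minute gap → minute 100). The latest of these is minute 160, so imaging runs minute 160 to 160 + 50 = minute 210.
Quantification cannot start until imaging (finishes minute 210); secondary incubation (finishes minute 115); staining (finishes minute 155). The controlling bound is minute 210, so quantification finishes at 210 + 30 = minute 240.
All tasks are finished once the last one completes. Finish times: Incubation at 55, The centrifuge run at 95, Staining at 155, Secondary incubation at 115, Imaging at 210, Quantification at 240. The latest is minute 240.

240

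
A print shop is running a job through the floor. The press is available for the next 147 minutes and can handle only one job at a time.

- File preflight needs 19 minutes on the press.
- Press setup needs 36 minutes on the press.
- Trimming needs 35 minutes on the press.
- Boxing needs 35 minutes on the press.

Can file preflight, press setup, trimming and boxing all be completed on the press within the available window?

Running back to back, the jobs need 19 + 36 + 35 + 35 = 125 minutes on the press.
Since 125 ≤ 147, they fit within the window.

Yes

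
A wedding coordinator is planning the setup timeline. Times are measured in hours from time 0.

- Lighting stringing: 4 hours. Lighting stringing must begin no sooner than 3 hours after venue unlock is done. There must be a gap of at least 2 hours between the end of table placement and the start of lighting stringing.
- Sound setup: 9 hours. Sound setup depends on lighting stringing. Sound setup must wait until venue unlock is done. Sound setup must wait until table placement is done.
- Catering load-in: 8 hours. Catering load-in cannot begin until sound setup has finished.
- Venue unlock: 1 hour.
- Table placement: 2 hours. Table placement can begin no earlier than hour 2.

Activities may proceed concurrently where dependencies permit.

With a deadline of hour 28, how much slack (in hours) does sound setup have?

1

Table placement waits on its own release at hour 2, so it starts at hour 2 and finishes at 2 + 2 = hour 4.
Venue unlock has no prerequisites, so it starts at hour 0 and finishes at hour 1.
Lighting stringing needs all of venue unlock (finishes hour 1, plus 3-hour gap → hour 4); table placement (finishes hour 4, plus 2-hour gap → hour 6). That puts its earliest start at hour 6; it finishes at 6 + 4 = hour 10.
Sound setup needs all of lighting stringing (finishes hour 10); venue unlock (finishes hour 1); table placement (finishes hour 4). That puts its earliest start at hour 10; it finishes at 10 + 9 = hour 19.

Working backward from the deadline:
Catering load-in has no dependents, so it just needs to finish by hour 28. Starting by 28 − 8 = hour 20 achieves that.
Since catering load-in (must start by hour 20) depends on it, sound setup must finish by hour 20. Backing off its 9-hour duration gives a latest start of hour 11.
So sound setup can start as early as hour 10 and as late as hour 11, giving 11 − 10 = 1 hour of slack.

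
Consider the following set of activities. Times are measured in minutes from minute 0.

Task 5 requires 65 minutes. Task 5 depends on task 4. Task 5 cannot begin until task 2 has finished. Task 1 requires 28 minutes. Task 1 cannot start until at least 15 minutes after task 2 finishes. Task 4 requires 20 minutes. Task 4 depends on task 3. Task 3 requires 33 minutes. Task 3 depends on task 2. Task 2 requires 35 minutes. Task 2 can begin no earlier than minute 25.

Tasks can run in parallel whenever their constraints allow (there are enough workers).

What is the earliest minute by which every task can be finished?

178

Task 2 waits on its own release at minute 25, so it starts at minute 25 and finishes at 25 + 35 = minute 60.
After task 2 (finishes minute 60), task 3 can start at minute 60 and finishes at minute 93.
Task 4 cannot begin until task 3 (finishes minute 93). It runs from minute 93 to 93 + 20 = minute 113.
Task 5 cannot start until task 4 (finishes minute 113); task 2 (finishes minute 60). The controlling bound is minute 113, so task 5 finishes at 113 + 65 = minute 178.
Task 1 waits on task 2 (finishes minute 60, plus 15-minute gap → minute 75), so it starts at minute 75 and finishes at 75 + 28 = minute 103.
All tasks are finished once the last one completes. Finish times: Task 1 at 103, Task 2 at 60, Task 3 at 93, Task 4 at 113, Task 5 at 178. The latest is minute 178.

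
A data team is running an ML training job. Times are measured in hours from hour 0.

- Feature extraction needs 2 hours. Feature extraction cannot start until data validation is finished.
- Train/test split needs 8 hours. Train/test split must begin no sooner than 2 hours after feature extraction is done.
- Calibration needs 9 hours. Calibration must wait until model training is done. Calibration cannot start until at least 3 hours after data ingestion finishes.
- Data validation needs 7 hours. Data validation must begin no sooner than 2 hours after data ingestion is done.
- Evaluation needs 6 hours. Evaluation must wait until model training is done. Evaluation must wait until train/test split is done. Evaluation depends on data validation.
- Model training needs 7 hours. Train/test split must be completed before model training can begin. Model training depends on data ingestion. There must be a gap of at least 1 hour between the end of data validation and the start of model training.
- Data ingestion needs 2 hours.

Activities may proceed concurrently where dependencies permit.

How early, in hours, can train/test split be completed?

23

Nothing blocks data ingestion, so it runs from hour 0 to hour 2.
Data validation cannot begin until data ingestion (finishes hour 2, plus 2-hour gap → hour 4). It runs from hour 4 to 4 + 7 = hour 11.
Feature extraction waits on data validation (finishes hour 11), so it starts at hour 11 and finishes at 11 + 2 = hour 13.
Train/test split waits on feature extraction (finishes hour 13, plus 2-hour gap → hour 15), so it starts at hour 15 and finishes at 15 + 8 = hour 23.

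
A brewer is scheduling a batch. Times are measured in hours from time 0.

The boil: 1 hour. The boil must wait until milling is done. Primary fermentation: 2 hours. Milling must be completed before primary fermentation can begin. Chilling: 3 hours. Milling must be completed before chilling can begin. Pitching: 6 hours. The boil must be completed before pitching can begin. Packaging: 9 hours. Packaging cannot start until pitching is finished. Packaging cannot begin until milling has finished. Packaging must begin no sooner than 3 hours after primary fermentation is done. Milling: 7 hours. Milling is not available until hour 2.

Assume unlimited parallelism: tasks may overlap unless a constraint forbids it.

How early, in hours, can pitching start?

Milling cannot begin until its own release at hour 2. It runs from hour 2 to 2 + 7 = hour 9.
After milling (finishes hour 9), the boil can start at hour 9 and finishes at hour 10.
Pitching waits on the boil (finishes hour 10), so the earliest it can start is hour 10.

10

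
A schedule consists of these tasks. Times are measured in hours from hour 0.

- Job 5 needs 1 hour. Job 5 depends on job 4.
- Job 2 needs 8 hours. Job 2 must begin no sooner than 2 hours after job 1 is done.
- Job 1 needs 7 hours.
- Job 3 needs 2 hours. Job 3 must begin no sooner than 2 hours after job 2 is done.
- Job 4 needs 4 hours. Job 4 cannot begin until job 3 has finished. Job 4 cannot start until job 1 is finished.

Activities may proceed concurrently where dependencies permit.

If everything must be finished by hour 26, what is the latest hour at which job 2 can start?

To finish by hour 26, job 5 (duration 1) must start no later than hour 25.
Job 4 has to be done before job 5 (must start by hour 25). That means finishing by hour 25, i.e. starting by 25 − 4 = hour 21.
Job 3 feeds into job 4 (must start by hour 21); so job 3 must finish by hour 21 and therefore start by hour 19.
Job 2 has to be done before job 3 (must start by hour 19, minus 2-hour gap → hour 17). That means finishing by hour 17, i.e. starting by 17 − 8 = hour 9.

9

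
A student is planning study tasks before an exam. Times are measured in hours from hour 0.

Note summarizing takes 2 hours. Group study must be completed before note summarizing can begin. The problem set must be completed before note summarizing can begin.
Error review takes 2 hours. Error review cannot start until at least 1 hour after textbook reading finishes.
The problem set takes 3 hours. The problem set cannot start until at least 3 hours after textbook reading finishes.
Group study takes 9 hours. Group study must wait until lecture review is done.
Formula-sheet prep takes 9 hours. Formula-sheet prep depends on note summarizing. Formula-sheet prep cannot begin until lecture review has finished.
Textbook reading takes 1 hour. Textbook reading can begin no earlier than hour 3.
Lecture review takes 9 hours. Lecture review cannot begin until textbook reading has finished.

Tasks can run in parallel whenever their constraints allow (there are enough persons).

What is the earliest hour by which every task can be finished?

33

Textbook reading waits on its own release at hour 3, so it starts at hour 3 and finishes at 3 + 1 = hour 4.
After textbook reading (finishes hour 4, plus 1-hour gap → hour 5), error review can start at hour 5 and finishes at hour 7.
The problem set waits on textbook reading (finishes hour 4, plus 3-hour gap → hour 7), so it starts at hour 7 and finishes at 7 + 3 = hour 10.
After textbook reading (finishes hour 4), lecture review can start at hour 4 and finishes at hour 13.
Group study waits on lecture review (finishes hour 13), so it starts at hour 13 and finishes at 13 + 9 = hour 22.
Note summarizing has to wait for group study (finishes hour 22); the problem set (finishes hour 10). The latest of these is hour 22, so note summarizing runs hour 22 to 22 + 2 = hour 24.
Formula-sheet prep needs all of note summarizing (finishes hour 24); lecture review (finishes hour 13). That puts its earliest start at hour 24; it finishes at 24 + 9 = hour 33.
All tasks are finished once the last one completes. Finish times: Textbook reading at 4, Lecture review at 13, The problem set at 10, Error review at 7, Group study at 22, Note summarizing at 24, Formula-sheet prep at 33. The latest is hour 33.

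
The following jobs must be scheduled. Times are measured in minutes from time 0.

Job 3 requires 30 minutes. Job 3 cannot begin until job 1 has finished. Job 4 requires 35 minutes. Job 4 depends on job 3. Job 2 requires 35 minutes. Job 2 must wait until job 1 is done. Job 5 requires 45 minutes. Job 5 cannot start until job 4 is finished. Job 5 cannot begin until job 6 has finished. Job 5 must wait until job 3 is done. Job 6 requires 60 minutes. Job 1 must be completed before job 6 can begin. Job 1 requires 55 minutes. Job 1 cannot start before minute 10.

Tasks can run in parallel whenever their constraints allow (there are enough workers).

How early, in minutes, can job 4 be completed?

After its own release at minute 10, job 1 can start at minute 10 and finishes at minute 65.
Job 3 waits on job 1 (finishes minute 65), so it starts at minute 65 and finishes at 65 + 30 = minute 95.
Job 4 waits on job 3 (finishes minute 95), so it starts at minute 95 and finishes at 95 + 35 = minute 130.

130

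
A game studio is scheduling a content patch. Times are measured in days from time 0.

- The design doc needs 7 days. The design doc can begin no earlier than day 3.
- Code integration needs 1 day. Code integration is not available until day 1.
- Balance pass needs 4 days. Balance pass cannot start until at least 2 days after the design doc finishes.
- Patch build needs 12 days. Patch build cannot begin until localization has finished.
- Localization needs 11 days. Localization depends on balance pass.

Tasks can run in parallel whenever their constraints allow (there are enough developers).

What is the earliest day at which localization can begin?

The design doc waits on its own release at day 3, so it starts at day 3 and finishes at 3 + 7 = day 10.
Balance pass cannot begin until the design doc (finishes day 10, plus 2-day gap → day 12). It runs from day 12 to 12 + 4 = day 16.
Localization waits on balance pass (finishes day 16), so the earliest it can start is day 16.

16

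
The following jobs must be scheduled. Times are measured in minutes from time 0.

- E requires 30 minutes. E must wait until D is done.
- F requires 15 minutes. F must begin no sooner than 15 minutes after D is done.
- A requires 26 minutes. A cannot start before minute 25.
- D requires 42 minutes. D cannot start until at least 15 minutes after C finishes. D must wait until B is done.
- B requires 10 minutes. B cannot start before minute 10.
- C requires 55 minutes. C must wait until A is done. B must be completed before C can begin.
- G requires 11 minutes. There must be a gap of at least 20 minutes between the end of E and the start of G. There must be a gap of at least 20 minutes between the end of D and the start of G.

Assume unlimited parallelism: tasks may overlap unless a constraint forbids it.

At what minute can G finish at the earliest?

224

B waits on its own release at minute 10, so it starts at minute 10 and finishes at 10 + 10 = minute 20.
A waits on its own release at minute 25, so it starts at minute 25 and finishes at 25 + 26 = minute 51.
For C: A (finishes minute 51); B (finishes minute 20). Taking the maximum gives a start of minute 51, and it finishes at 51 + 55 = minute 106.
D needs all of C (finishes minute 106, plus 15-minute gap → minute 121); B (finishes minute 20). That puts its earliest start at minute 121; it finishes at 121 + 42 = minute 163.
E waits on D (finishes minute 163), so it starts at minute 163 and finishes at 163 + 30 = minute 193.
G cannot start until E (finishes minute 193, plus 20-minute gap → minute 213); D (finishes minute 163, plus 20-minute gap → minute 183). The controlling bound is minute 213, so G finishes at 213 + 11 = minute 224.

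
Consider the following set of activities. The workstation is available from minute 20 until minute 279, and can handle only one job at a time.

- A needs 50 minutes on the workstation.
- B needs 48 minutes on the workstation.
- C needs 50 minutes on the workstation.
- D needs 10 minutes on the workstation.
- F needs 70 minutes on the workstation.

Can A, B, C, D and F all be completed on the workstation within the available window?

The workstation window is 279 − 20 = 259 minutes.
Running back to back, the jobs need 50 + 48 + 50 + 10 + 70 = 228 minutes on the workstation.
Since 228 ≤ 259, they fit within the window.

Yes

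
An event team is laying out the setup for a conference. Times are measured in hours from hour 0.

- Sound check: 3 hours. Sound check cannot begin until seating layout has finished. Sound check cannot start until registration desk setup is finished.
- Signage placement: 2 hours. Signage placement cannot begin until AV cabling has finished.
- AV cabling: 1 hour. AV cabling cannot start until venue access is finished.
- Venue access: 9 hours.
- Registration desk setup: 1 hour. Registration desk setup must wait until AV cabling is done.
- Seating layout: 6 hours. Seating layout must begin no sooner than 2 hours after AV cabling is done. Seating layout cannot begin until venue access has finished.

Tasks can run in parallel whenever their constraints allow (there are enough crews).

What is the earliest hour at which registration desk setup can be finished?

Venue access can start immediately at hour 0; it finishes at hour 9.
AV cabling cannot begin until venue access (finishes hour 9). It runs from hour 9 to 9 + 1 = hour 10.
Registration desk setup cannot begin until AV cabling (finishes hour 10). It runs from hour 10 to 10 + 1 = hour 11.

11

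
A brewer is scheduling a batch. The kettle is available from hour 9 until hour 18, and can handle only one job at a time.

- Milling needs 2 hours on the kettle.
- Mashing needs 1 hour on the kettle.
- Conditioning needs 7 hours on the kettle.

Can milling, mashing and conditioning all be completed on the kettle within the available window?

The kettle window is 18 − 9 = 9 hours.
Running back to back, the jobs need 2 + 1 + 7 = 10 hours on the kettle.
Since 10 > 9, they cannot all fit.

No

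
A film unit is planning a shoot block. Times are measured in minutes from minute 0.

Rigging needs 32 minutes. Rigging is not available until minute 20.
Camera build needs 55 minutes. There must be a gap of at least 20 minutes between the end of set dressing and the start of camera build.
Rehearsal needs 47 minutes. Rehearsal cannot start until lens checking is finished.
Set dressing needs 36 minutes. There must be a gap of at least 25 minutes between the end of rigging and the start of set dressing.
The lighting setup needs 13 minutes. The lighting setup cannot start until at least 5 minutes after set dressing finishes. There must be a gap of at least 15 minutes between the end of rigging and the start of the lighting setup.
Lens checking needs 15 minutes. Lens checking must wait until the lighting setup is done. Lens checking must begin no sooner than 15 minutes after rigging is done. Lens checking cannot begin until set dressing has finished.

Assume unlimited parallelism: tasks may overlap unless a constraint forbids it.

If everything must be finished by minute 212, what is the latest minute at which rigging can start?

Rehearsal has no dependents, so it just needs to finish by minute 212. Starting by 212 − 47 = minute 165 achieves that.
Since rehearsal (must start by minute 165) depends on it, lens checking must finish by minute 165. Backing off its 15-minute duration gives a latest start of minute 150.
Since lens checking (must start by minute 150) depends on it, the lighting setup must finish by minute 150. Backing off its 13-minute duration gives a latest start of minute 137.
Nothing follows camera build; the deadline of minute 212 is its only limit. It must start by 212 − 55 = minute 157.
Set dressing must finish in time for the lighting setup (must start by minute 137, minus 5-minute gap → minute 132); camera build (must start by minute 157, minus 20-minute gap → minute 137); lens checking (must start by minute 150). The tightest is minute 132, so set dressing must start by 132 − 36 = minute 96.
Rigging feeds set dressing (must start by minute 96, minus 25-minute gap → minute 71); the lighting setup (must start by minute 137, minus 15-minute gap → minute 122); lens checking (must start by minute 150, minus 15-minute gap → minute 135). Taking the minimum, rigging must finish by minute 71 and start by 71 − 32 = minute 39.

39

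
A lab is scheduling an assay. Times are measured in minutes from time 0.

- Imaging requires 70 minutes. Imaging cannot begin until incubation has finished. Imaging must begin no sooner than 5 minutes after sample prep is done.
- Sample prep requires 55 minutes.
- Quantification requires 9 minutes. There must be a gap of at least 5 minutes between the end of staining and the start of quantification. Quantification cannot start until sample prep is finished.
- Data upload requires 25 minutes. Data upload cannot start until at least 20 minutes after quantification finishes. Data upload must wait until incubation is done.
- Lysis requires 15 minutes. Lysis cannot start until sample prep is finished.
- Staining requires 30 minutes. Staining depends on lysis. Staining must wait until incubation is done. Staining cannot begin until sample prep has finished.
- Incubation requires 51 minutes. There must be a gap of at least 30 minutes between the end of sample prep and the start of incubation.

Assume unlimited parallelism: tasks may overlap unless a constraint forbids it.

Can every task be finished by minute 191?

No

Sample prep has no prerequisites, so it starts at minute 0 and finishes at minute 55.
Incubation cannot begin until sample prep (finishes minute 55, plus 30-minute gap → minute 85). It runs from minute 85 to 85 + 51 = minute 136.
Imaging needs all of incubation (finishes minute 136); sample prep (finishes minute 55, plus 5-minute gap → minute 60). That puts its earliest start at minute 136; it finishes at 136 + 70 = minute 206.
Lysis waits on sample prep (finishes minute 55), so it starts at minute 55 and finishes at 55 + 15 = minute 70.
Staining cannot start until lysis (finishes minute 70); incubation (finishes minute 136); sample prep (finishes minute 55). The controlling bound is minute 136, so staining finishes at 136 + 30 = minute 166.
Quantification cannot start until staining (finishes minute 166, plus 5-minute gap → minute 171); sample prep (finishes minute 55). The controlling bound is minute 171, so quantification finishes at 171 + 9 = minute 180.
Data upload has to wait for quantification (finishes minute 180, plus 20-minute gap → minute 200); incubation (finishes minute 136). The latest of these is minute 200, so data upload runs minute 200 to 200 + 25 = minute 225.
The earliest everything can be done is minute 225, which is after the deadline of 191, so it is not possible.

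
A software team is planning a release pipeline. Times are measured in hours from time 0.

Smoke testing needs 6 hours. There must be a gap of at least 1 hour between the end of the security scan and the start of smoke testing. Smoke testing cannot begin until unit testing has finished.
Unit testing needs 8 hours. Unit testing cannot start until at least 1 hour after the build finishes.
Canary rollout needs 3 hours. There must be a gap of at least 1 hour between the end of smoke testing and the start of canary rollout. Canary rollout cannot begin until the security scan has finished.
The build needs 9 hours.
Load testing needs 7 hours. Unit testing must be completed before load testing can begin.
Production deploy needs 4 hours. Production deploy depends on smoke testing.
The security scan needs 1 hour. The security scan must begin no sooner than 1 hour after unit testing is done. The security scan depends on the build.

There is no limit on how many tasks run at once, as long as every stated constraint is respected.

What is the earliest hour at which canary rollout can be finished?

31

The build can start immediately at hour 0; it finishes at hour 9.
Unit testing cannot begin until the build (finishes hour 9, plus 1-hour gap → hour 10). It runs from hour 10 to 10 + 8 = hour 18.
For the security scan: unit testing (finishes hour 18, plus 1-hour gap → hour 19); the build (finishes hour 9). Taking the maximum gives a start of hour 19, and it finishes at 19 + 1 = hour 20.
For smoke testing: the security scan (finishes hour 20, plus 1-hour gap → hour 21); unit testing (finishes hour 18). Taking the maximum gives a start of hour 21, and it finishes at 21 + 6 = hour 27.
Canary rollout needs all of smoke testing (finishes hour 27, plus 1-hour gap → hour 28); the security scan (finishes hour 20). That puts its earliest start at hour 28; it finishes at 28 + 3 = hour 31.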